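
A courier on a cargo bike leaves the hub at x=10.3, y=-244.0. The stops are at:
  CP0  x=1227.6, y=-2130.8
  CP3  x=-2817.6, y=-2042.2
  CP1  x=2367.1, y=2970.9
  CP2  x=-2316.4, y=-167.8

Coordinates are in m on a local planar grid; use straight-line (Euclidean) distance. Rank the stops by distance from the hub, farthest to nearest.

CP1, CP3, CP2, CP0

Distances from the hub:
CP1 x=2367.1, y=2970.9: 3986.2 m
CP3 x=-2817.6, y=-2042.2: 3351.2 m
CP2 x=-2316.4, y=-167.8: 2327.9 m
CP0 x=1227.6, y=-2130.8: 2245.4 m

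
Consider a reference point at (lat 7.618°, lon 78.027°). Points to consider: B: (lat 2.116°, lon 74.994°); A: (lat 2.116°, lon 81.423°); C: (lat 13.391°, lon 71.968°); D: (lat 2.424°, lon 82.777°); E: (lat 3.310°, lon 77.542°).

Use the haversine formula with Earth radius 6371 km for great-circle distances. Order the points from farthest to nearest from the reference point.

Distance from the reference point at (lat 7.618°, lon 78.027°) to each:
C (lat 13.391°, lon 71.968°): 922.2 km
D (lat 2.424°, lon 82.777°): 781.2 km
A (lat 2.116°, lon 81.423°): 718.2 km
B (lat 2.116°, lon 74.994°): 697.9 km
E (lat 3.310°, lon 77.542°): 482.0 km

C, D, A, B, E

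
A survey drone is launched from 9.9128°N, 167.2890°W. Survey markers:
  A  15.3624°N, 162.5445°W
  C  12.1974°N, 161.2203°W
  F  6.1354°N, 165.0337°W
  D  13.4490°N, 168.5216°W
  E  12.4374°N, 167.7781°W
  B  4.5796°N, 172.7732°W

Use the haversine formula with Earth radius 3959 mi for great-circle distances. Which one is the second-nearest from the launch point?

D

Distances from the launch point (9.9128°N, 167.2890°W):
E: 177.6 mi
D: 258.2 mi
F: 303.2 mi
C: 440.8 mi
A: 494.0 mi
B: 526.3 mi
The second-nearest is D at 258.2 mi.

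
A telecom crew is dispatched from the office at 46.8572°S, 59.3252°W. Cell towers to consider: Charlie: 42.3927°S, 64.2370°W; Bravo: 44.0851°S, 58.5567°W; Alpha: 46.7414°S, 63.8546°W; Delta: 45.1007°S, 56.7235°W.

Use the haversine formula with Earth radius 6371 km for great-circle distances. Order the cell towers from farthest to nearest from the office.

Charlie, Alpha, Bravo, Delta

Distances from the office:
Charlie 42.3927°S, 64.2370°W: 630.2 km
Alpha 46.7414°S, 63.8546°W: 345.0 km
Bravo 44.0851°S, 58.5567°W: 314.0 km
Delta 45.1007°S, 56.7235°W: 280.3 km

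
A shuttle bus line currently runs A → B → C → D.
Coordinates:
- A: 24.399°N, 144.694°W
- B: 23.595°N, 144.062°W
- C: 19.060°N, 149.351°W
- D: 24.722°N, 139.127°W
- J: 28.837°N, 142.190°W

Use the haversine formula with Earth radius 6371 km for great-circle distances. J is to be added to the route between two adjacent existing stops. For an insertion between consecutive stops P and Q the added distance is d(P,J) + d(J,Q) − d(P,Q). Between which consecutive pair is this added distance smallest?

between C and D

Added distance for inserting J between each consecutive pair:
A–B: 1054.6 km
B–C: 1175.0 km
C–D: 629.0 km
Smallest added distance is 629.0 km, inserting between C and D.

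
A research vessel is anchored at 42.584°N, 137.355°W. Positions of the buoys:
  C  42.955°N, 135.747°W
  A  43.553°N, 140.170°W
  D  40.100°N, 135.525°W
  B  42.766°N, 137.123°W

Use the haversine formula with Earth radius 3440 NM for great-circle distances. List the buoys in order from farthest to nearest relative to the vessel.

Distances from the vessel:
D 40.100°N, 135.525°W: 170.4 NM
A 43.553°N, 140.170°W: 136.5 NM
C 42.955°N, 135.747°W: 74.3 NM
B 42.766°N, 137.123°W: 15.0 NM

D, A, C, B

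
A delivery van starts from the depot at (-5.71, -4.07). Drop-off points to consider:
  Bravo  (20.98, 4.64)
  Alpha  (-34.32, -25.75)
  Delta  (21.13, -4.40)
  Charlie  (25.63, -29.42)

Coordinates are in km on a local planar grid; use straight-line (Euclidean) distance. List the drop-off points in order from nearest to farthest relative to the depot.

Delta, Bravo, Alpha, Charlie

Distance from the depot at (-5.71, -4.07) to each:
Delta (21.13, -4.40): 26.8 km
Bravo (20.98, 4.64): 28.1 km
Alpha (-34.32, -25.75): 35.9 km
Charlie (25.63, -29.42): 40.3 km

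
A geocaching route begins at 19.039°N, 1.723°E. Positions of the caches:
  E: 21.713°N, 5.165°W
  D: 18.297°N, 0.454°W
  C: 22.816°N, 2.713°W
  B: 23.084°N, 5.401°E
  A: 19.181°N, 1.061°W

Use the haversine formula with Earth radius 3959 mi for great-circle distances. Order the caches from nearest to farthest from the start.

D, A, B, C, E

Distances from the start:
D 18.297°N, 0.454°W: 151.5 mi
A 19.181°N, 1.061°W: 182.0 mi
B 23.084°N, 5.401°E: 366.5 mi
C 22.816°N, 2.713°W: 387.3 mi
E 21.713°N, 5.165°W: 482.8 mi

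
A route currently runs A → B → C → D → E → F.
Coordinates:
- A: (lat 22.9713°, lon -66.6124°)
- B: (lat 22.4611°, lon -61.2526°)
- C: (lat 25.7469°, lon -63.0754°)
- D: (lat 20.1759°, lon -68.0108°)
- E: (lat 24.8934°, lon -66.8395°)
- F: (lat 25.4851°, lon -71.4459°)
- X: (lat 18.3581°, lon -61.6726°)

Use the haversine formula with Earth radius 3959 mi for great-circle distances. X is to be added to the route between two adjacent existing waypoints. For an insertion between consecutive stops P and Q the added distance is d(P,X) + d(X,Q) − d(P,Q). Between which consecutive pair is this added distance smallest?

between A and B

Added distance for inserting X between each consecutive pair:
A–B: 392.5 mi
B–C: 548.7 mi
C–D: 453.8 mi
D–E: 657.9 mi
E–F: 1065.7 mi
Smallest added distance is 392.5 mi, inserting between A and B.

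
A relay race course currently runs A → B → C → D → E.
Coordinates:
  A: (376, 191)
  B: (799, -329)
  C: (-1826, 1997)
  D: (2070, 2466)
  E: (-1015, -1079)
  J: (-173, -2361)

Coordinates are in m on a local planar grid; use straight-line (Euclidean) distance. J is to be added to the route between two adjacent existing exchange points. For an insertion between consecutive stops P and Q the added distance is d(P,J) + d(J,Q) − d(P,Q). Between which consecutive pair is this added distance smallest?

Added distance for inserting J between each consecutive pair:
A–B: 4192.6 m
B–C: 3406.2 m
C–D: 6059.5 m
D–E: 2157.1 m
Smallest added distance is 2157.1 m, inserting between D and E.

between D and E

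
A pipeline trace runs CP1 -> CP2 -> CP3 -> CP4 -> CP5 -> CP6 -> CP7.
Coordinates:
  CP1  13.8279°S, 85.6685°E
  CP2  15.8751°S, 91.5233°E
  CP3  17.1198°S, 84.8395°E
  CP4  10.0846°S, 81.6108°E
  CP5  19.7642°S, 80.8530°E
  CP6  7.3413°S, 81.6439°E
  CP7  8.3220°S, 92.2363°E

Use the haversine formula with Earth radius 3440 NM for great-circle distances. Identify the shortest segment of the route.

CP1–CP2

Leg distances:
CP1→CP2: 361.3 NM
CP2→CP3: 391.9 NM
CP3→CP4: 462.4 NM
CP4→CP5: 582.8 NM
CP5→CP6: 747.3 NM
CP6→CP7: 632.7 NM
The shortest leg is CP1–CP2 at 361.3 NM.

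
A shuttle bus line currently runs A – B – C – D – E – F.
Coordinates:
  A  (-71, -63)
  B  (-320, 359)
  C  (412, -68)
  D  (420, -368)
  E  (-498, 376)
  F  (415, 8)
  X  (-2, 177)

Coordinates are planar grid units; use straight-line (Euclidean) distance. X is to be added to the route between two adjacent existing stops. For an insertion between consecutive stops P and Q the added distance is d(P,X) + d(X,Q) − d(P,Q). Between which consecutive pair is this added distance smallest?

between E and F

Added distance for inserting X between each consecutive pair:
A–B: 126.1
B–C: 0.0
C–D: 870.2
D–E: 42.1
E–F: 0.0
Smallest added distance is 0.0, inserting between E and F.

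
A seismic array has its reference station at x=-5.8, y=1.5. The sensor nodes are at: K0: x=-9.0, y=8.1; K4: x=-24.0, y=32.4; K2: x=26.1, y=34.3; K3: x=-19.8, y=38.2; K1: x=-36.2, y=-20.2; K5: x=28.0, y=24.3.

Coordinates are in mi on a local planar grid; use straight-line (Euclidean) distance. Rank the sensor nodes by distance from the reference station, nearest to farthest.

K0, K4, K1, K3, K5, K2

Computing each straight-line distance from x=-5.8, y=1.5:
K0 x=-9.0, y=8.1: 7.3 mi
K4 x=-24.0, y=32.4: 35.9 mi
K1 x=-36.2, y=-20.2: 37.4 mi
K3 x=-19.8, y=38.2: 39.3 mi
K5 x=28.0, y=24.3: 40.8 mi
K2 x=26.1, y=34.3: 45.8 mi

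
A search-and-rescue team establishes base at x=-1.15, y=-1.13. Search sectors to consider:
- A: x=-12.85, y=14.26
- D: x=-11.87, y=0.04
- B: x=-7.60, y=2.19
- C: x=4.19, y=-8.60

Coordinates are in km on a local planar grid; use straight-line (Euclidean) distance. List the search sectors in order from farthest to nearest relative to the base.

A, D, C, B

Distance from the base at x=-1.15, y=-1.13 to each:
A x=-12.85, y=14.26: 19.3 km
D x=-11.87, y=0.04: 10.8 km
C x=4.19, y=-8.60: 9.2 km
B x=-7.60, y=2.19: 7.3 km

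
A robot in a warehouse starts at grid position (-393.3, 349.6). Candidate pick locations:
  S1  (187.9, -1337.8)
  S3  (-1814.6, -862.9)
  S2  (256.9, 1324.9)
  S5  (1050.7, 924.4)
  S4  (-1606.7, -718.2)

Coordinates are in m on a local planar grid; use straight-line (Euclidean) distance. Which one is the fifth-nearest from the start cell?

S3

Distances from the start cell ((-393.3, 349.6)):
S2: 1172.2 m
S5: 1554.2 m
S4: 1616.3 m
S1: 1784.7 m
S3: 1868.2 m
The fifth-nearest is S3 at 1868.2 m.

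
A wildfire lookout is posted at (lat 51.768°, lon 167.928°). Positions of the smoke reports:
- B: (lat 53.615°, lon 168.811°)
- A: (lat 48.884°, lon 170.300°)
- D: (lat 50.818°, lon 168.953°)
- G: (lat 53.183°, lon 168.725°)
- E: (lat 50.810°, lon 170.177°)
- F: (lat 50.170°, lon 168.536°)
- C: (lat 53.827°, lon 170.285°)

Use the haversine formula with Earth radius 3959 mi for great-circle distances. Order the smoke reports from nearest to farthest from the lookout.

D, G, F, E, B, C, A

Computing each great-circle distance from (lat 51.768°, lon 167.928°):
D (lat 50.818°, lon 168.953°): 79.2 mi
G (lat 53.183°, lon 168.725°): 103.4 mi
F (lat 50.170°, lon 168.536°): 113.5 mi
E (lat 50.810°, lon 170.177°): 117.6 mi
B (lat 53.615°, lon 168.811°): 132.9 mi
C (lat 53.827°, lon 170.285°): 173.0 mi
A (lat 48.884°, lon 170.300°): 225.0 mi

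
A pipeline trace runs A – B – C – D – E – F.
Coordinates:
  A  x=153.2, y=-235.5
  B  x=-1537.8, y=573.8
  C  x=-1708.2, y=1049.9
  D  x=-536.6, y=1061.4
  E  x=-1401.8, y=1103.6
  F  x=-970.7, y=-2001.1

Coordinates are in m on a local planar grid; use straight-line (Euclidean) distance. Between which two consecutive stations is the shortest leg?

B–C

Leg distances:
A→B: 1874.7 m
B→C: 505.7 m
C→D: 1171.7 m
D→E: 866.2 m
E→F: 3134.5 m
The shortest leg is B–C at 505.7 m.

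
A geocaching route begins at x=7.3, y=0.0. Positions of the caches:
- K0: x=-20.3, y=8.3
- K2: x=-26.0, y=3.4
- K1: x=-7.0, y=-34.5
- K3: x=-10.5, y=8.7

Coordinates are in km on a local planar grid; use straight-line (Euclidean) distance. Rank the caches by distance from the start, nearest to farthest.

K3, K0, K2, K1

Distances from the start:
K3 x=-10.5, y=8.7: 19.8 km
K0 x=-20.3, y=8.3: 28.8 km
K2 x=-26.0, y=3.4: 33.5 km
K1 x=-7.0, y=-34.5: 37.3 km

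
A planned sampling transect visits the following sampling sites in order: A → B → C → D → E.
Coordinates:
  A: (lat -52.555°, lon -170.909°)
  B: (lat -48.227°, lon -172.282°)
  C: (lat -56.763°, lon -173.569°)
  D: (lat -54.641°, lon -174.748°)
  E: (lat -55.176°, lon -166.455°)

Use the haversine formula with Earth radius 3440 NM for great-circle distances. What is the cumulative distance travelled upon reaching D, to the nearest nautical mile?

913 NM

Leg distances:
A→B: 265.1 NM  (cumulative 265.1 NM)
B→C: 514.6 NM  (cumulative 779.7 NM)
C→D: 133.5 NM  (cumulative 913.2 NM)
Cumulative distance at D ≈ 913 NM.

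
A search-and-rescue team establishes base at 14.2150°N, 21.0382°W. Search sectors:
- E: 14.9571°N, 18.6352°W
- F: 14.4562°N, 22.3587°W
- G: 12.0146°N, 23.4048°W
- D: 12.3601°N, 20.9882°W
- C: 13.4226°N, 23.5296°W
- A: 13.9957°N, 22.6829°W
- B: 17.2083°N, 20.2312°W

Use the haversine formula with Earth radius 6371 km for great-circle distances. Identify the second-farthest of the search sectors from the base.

Distances from the base (14.2150°N, 21.0382°W):
G: 354.3 km
B: 343.9 km
C: 283.1 km
E: 271.4 km
D: 206.3 km
A: 179.0 km
F: 144.8 km
The second-farthest is B at 343.9 km.

B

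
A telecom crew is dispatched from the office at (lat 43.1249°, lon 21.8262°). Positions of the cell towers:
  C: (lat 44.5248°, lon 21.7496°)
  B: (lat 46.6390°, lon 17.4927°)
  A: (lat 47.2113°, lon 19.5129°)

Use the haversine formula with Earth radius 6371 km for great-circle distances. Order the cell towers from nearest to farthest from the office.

C, A, B

Computing each great-circle distance from (lat 43.1249°, lon 21.8262°):
C (lat 44.5248°, lon 21.7496°): 155.8 km
A (lat 47.2113°, lon 19.5129°): 489.2 km
B (lat 46.6390°, lon 17.4927°): 518.7 km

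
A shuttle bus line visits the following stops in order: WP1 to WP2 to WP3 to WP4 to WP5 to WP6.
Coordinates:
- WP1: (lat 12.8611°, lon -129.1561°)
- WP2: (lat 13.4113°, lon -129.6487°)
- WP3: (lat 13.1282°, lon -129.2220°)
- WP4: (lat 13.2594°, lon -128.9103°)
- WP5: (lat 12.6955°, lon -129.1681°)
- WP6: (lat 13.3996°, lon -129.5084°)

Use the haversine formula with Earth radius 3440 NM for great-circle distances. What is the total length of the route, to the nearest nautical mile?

178 NM

Leg distances:
WP1→WP2: 43.8 NM  (cumulative 43.8 NM)
WP2→WP3: 30.2 NM  (cumulative 74.0 NM)
WP3→WP4: 19.9 NM  (cumulative 93.9 NM)
WP4→WP5: 37.1 NM  (cumulative 130.9 NM)
WP5→WP6: 46.7 NM  (cumulative 177.6 NM)
Total route length ≈ 178 NM.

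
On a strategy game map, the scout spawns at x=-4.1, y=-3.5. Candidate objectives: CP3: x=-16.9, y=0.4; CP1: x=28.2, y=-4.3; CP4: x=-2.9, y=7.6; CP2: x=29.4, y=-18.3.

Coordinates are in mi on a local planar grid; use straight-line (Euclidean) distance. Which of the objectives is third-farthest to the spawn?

CP3

Distance to each, sorted:
CP2: 36.6 mi
CP1: 32.3 mi
CP3: 13.4 mi
CP4: 11.2 mi
The third-farthest is CP3 at 13.4 mi.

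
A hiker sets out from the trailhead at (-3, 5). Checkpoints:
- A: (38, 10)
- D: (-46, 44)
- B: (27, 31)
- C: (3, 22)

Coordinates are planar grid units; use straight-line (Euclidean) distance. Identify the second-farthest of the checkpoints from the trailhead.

A

Distance to each, sorted:
D: 58.1
A: 41.3
B: 39.7
C: 18.0
The second-farthest is A at 41.3.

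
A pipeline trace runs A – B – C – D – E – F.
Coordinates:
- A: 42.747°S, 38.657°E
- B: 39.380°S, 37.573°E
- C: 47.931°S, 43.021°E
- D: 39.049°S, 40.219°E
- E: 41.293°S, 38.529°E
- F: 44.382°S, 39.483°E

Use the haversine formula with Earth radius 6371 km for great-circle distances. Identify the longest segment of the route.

Leg distances:
A→B: 385.3 km
B→C: 1046.3 km
C→D: 1013.0 km
D→E: 287.9 km
E→F: 352.2 km
The longest leg is B–C at 1046.3 km.

B–C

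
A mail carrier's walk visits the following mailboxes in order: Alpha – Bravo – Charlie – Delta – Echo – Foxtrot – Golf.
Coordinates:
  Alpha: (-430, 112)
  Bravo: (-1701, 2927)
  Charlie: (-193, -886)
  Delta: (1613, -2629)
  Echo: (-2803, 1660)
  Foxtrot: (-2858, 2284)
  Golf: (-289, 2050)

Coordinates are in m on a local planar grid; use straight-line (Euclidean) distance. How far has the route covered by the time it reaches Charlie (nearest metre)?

Leg distances:
Alpha→Bravo: 3088.6 m  (cumulative 3088.6 m)
Bravo→Charlie: 4100.4 m  (cumulative 7189.0 m)
Cumulative distance at Charlie ≈ 7189 m.

7189 m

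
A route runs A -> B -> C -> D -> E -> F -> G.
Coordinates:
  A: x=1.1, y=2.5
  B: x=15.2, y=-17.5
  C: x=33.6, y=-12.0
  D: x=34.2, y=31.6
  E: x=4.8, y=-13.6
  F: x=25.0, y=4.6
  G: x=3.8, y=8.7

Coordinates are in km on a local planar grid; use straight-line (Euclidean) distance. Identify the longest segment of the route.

D–E

Leg distances:
A→B: 24.5 km
B→C: 19.2 km
C→D: 43.6 km
D→E: 53.9 km
E→F: 27.2 km
F→G: 21.6 km
The longest leg is D–E at 53.9 km.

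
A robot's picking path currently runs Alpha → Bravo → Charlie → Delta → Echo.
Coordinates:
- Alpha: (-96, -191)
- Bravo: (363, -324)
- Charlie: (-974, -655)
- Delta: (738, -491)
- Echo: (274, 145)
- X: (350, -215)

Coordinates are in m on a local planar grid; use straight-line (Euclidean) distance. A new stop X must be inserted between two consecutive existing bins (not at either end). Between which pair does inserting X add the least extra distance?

Added distance for inserting X between each consecutive pair:
Alpha–Bravo: 78.5 m
Bravo–Charlie: 127.6 m
Charlie–Delta: 151.5 m
Delta–Echo: 56.8 m
Smallest added distance is 56.8 m, inserting between Delta and Echo.

between Delta and Echo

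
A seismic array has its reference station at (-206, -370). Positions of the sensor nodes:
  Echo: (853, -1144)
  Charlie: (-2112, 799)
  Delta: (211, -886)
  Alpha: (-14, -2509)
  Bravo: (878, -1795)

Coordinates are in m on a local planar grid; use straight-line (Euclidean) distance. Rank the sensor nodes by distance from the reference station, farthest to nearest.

Computing each straight-line distance from (-206, -370):
Charlie (-2112, 799): 2235.9 m
Alpha (-14, -2509): 2147.6 m
Bravo (878, -1795): 1790.4 m
Echo (853, -1144): 1311.7 m
Delta (211, -886): 663.4 m

Charlie, Alpha, Bravo, Echo, Delta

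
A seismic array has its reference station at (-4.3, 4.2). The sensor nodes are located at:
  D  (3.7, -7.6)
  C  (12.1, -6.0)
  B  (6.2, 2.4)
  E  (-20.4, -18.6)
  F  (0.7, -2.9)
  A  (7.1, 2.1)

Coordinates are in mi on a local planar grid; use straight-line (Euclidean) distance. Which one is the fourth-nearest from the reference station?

Distances from the reference station ((-4.3, 4.2)):
F: 8.7 mi
B: 10.7 mi
A: 11.6 mi
D: 14.3 mi
C: 19.3 mi
E: 27.9 mi
The fourth-nearest is D at 14.3 mi.

D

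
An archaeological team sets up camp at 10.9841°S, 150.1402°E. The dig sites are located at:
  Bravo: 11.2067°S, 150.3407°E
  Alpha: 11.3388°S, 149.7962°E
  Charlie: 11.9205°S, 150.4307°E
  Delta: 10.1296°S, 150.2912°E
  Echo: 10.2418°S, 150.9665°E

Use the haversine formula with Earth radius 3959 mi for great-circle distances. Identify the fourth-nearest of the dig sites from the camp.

Charlie

Distance to each, sorted:
Bravo: 20.5 mi
Alpha: 33.8 mi
Delta: 59.9 mi
Charlie: 67.6 mi
Echo: 76.0 mi
The fourth-nearest is Charlie at 67.6 mi.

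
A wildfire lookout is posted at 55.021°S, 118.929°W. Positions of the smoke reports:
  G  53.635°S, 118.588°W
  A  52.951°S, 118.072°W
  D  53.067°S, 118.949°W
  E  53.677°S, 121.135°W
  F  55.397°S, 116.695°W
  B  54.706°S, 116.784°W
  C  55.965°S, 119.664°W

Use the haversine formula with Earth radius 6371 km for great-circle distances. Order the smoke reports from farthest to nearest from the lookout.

Distance from the lookout at 55.021°S, 118.929°W to each:
A 52.951°S, 118.072°W: 236.9 km
D 53.067°S, 118.949°W: 217.3 km
E 53.677°S, 121.135°W: 206.8 km
G 53.635°S, 118.588°W: 155.7 km
F 55.397°S, 116.695°W: 147.8 km
B 54.706°S, 116.784°W: 141.7 km
C 55.965°S, 119.664°W: 114.7 km

A, D, E, G, F, B, C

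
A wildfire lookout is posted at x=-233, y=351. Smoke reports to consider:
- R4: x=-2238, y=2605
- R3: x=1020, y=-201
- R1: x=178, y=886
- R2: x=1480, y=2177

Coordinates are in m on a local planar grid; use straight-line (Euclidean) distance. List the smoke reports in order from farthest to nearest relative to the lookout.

R4, R2, R3, R1

Distances from the lookout:
R4 x=-2238, y=2605: 3016.7 m
R2 x=1480, y=2177: 2503.7 m
R3 x=1020, y=-201: 1369.2 m
R1 x=178, y=886: 674.6 m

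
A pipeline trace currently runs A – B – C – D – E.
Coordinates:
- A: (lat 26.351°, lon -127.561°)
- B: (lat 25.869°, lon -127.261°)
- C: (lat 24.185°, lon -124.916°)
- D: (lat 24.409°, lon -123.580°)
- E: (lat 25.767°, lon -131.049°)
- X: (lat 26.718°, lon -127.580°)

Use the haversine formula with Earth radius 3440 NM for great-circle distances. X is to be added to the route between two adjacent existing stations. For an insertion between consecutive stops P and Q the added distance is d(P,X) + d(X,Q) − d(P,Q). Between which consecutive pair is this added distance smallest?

Added distance for inserting X between each consecutive pair:
A–B: 42.7 NM
B–C: 100.7 NM
C–D: 392.6 NM
D–E: 38.3 NM
Smallest added distance is 38.3 NM, inserting between D and E.

between D and E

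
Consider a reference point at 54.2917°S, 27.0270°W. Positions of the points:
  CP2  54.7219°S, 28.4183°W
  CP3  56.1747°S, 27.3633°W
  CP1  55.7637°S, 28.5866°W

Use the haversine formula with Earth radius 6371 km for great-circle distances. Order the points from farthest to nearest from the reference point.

Computing each great-circle distance from 54.2917°S, 27.0270°W:
CP3 56.1747°S, 27.3633°W: 210.5 km
CP1 55.7637°S, 28.5866°W: 191.5 km
CP2 54.7219°S, 28.4183°W: 101.8 km

CP3, CP1, CP2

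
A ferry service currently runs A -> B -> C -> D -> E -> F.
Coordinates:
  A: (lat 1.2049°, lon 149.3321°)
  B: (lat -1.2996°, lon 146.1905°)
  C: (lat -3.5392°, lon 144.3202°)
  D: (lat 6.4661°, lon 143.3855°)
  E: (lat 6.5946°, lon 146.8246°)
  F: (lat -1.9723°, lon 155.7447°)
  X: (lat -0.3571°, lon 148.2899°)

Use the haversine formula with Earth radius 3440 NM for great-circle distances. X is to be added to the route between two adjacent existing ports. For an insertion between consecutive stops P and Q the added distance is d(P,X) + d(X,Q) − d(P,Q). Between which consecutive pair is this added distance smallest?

Added distance for inserting X between each consecutive pair:
A–B: 9.7 NM
B–C: 268.4 NM
C–D: 206.2 NM
D–E: 725.4 NM
E–F: 142.5 NM
Smallest added distance is 9.7 NM, inserting between A and B.

between A and B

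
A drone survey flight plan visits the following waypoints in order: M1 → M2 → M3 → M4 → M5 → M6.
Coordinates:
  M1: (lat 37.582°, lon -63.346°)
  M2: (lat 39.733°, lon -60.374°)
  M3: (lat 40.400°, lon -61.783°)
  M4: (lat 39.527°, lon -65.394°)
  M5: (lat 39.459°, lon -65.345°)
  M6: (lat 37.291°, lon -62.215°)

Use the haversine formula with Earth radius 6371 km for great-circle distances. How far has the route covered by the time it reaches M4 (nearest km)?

Leg distances:
M1→M2: 351.8 km  (cumulative 351.8 km)
M2→M3: 141.0 km  (cumulative 492.8 km)
M3→M4: 322.7 km  (cumulative 815.5 km)
Cumulative distance at M4 ≈ 815 km.

815 km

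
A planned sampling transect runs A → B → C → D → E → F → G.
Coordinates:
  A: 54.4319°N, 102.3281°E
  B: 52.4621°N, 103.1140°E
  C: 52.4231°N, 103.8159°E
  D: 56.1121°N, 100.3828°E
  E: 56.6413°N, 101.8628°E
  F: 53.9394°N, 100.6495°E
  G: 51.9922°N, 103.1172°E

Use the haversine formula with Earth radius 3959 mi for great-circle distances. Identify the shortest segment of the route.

Leg distances:
A→B: 139.9 mi
B→C: 29.7 mi
C→D: 290.0 mi
D→E: 67.4 mi
E→F: 192.7 mi
F→G: 169.2 mi
The shortest leg is B–C at 29.7 mi.

B–C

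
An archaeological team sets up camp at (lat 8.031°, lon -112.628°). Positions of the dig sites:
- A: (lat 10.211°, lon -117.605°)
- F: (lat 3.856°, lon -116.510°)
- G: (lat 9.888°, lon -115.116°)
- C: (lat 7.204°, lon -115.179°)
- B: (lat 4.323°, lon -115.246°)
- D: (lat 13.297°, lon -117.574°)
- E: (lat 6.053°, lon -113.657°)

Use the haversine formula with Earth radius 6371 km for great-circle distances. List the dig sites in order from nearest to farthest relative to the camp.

Distances from the camp:
E (lat 6.053°, lon -113.657°): 247.5 km
C (lat 7.204°, lon -115.179°): 295.8 km
G (lat 9.888°, lon -115.116°): 342.5 km
B (lat 4.323°, lon -115.246°): 503.7 km
A (lat 10.211°, lon -117.605°): 597.7 km
F (lat 3.856°, lon -116.510°): 632.3 km
D (lat 13.297°, lon -117.574°): 796.7 km

E, C, G, B, A, F, D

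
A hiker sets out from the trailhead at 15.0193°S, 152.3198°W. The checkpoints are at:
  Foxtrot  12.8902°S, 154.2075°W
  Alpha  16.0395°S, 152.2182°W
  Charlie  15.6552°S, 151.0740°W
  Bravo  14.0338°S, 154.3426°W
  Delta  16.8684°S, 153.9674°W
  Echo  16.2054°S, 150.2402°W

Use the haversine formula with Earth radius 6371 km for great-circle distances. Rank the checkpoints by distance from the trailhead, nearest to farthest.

Alpha, Charlie, Bravo, Echo, Delta, Foxtrot

Computing each great-circle distance from 15.0193°S, 152.3198°W:
Alpha 16.0395°S, 152.2182°W: 114.0 km
Charlie 15.6552°S, 151.0740°W: 151.2 km
Bravo 14.0338°S, 154.3426°W: 243.8 km
Echo 16.2054°S, 150.2402°W: 258.8 km
Delta 16.8684°S, 153.9674°W: 270.7 km
Foxtrot 12.8902°S, 154.2075°W: 312.3 km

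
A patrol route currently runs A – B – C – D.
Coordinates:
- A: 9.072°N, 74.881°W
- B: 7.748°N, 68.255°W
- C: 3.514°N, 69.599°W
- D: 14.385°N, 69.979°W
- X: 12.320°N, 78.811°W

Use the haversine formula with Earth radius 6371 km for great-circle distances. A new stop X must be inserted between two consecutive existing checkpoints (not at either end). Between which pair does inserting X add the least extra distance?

between A and B

Added distance for inserting X between each consecutive pair:
A–B: 1079.8 km
B–C: 2177.8 km
C–D: 1182.3 km
Smallest added distance is 1079.8 km, inserting between A and B.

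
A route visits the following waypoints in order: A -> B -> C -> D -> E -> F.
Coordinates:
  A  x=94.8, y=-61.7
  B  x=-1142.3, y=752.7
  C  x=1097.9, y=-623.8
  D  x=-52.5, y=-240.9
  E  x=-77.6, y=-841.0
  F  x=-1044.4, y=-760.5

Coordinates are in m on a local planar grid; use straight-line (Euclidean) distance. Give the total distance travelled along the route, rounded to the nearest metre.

Leg distances:
A→B: 1481.1 m  (cumulative 1481.1 m)
B→C: 2629.3 m  (cumulative 4110.4 m)
C→D: 1212.4 m  (cumulative 5322.9 m)
D→E: 600.6 m  (cumulative 5923.5 m)
E→F: 970.1 m  (cumulative 6893.6 m)
Total route length ≈ 6894 m.

6894 m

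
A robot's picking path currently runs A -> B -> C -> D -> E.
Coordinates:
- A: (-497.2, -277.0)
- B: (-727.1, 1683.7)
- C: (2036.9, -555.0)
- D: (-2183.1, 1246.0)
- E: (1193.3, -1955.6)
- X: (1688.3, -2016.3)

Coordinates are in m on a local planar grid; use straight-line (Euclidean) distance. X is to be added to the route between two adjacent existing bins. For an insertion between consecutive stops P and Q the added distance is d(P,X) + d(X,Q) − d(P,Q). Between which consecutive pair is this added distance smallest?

between D and E

Added distance for inserting X between each consecutive pair:
A–B: 5237.6 m
B–C: 2364.0 m
C–D: 1976.7 m
D–E: 908.4 m
Smallest added distance is 908.4 m, inserting between D and E.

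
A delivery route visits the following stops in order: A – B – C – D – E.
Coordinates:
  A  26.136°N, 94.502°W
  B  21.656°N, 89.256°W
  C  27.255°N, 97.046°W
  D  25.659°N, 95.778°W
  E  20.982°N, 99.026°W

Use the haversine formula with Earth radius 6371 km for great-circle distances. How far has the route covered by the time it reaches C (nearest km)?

1734 km

Leg distances:
A→B: 729.6 km  (cumulative 729.6 km)
B→C: 1004.2 km  (cumulative 1733.8 km)
Cumulative distance at C ≈ 1734 km.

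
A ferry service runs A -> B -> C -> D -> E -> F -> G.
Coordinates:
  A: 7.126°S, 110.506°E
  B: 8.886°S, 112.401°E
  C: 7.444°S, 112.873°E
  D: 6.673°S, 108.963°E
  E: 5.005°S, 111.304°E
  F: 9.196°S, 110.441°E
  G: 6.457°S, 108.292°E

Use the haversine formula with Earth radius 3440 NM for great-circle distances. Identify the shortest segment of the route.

B–C

Leg distances:
A→B: 154.5 NM
B→C: 91.0 NM
C→D: 237.5 NM
D→E: 172.0 NM
E→F: 256.8 NM
F→G: 208.3 NM
The shortest leg is B–C at 91.0 NM.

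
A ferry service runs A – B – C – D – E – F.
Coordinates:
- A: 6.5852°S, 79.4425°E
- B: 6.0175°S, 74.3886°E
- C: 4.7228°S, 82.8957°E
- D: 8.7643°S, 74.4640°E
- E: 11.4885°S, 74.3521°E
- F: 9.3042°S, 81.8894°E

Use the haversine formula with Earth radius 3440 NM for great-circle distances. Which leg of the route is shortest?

D–E

Leg distances:
A→B: 303.5 NM
B→C: 514.4 NM
C→D: 558.1 NM
D→E: 163.7 NM
E→F: 464.0 NM
The shortest leg is D–E at 163.7 NM.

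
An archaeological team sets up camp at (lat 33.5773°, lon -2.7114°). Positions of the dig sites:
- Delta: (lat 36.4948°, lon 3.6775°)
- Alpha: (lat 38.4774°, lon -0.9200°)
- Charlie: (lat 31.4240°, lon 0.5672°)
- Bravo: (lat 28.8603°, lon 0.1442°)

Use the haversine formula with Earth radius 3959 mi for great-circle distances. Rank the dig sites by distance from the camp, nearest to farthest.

Charlie, Alpha, Bravo, Delta

Computing each great-circle distance from (lat 33.5773°, lon -2.7114°):
Charlie (lat 31.4240°, lon 0.5672°): 242.1 mi
Alpha (lat 38.4774°, lon -0.9200°): 353.1 mi
Bravo (lat 28.8603°, lon 0.1442°): 367.0 mi
Delta (lat 36.4948°, lon 3.6775°): 413.7 mi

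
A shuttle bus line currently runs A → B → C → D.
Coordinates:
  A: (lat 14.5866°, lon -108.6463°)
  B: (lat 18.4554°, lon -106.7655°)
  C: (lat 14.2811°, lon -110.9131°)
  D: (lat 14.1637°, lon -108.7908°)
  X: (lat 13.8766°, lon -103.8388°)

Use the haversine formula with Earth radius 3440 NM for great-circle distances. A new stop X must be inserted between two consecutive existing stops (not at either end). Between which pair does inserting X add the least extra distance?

Added distance for inserting X between each consecutive pair:
A–B: 349.3 NM
B–C: 389.0 NM
C–D: 577.9 NM
Smallest added distance is 349.3 NM, inserting between A and B.

between A and B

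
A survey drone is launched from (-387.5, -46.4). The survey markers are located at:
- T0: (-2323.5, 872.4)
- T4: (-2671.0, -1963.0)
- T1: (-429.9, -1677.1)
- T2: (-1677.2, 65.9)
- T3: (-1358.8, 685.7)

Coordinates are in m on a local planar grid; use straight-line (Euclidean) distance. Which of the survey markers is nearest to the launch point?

Distance to each, sorted:
T3: 1216.3 m
T2: 1294.6 m
T1: 1631.3 m
T0: 2143.0 m
T4: 2981.2 m
The nearest is T3 at 1216.3 m.

T3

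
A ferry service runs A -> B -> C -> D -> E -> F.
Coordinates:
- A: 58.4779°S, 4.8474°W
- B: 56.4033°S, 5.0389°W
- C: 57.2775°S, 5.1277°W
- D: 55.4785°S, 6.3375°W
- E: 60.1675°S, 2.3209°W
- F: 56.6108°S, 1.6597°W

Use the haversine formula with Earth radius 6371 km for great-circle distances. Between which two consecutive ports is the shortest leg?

Leg distances:
A→B: 231.0 km
B→C: 97.4 km
C→D: 213.4 km
D→E: 572.8 km
E→F: 397.4 km
The shortest leg is B–C at 97.4 km.

B–C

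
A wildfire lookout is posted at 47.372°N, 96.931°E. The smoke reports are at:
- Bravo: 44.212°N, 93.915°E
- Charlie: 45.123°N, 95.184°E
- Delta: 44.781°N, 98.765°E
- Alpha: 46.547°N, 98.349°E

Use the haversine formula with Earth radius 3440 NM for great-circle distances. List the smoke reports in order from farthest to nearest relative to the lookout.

Distance from the lookout at 47.372°N, 96.931°E to each:
Bravo 44.212°N, 93.915°E: 227.9 NM
Delta 44.781°N, 98.765°E: 173.3 NM
Charlie 45.123°N, 95.184°E: 153.3 NM
Alpha 46.547°N, 98.349°E: 76.4 NM

Bravo, Delta, Charlie, Alpha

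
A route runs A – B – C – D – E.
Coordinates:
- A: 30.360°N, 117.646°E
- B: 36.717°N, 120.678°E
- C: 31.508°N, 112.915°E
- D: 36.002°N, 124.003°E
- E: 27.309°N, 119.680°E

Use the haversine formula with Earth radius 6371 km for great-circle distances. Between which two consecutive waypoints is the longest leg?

C–D

Leg distances:
A→B: 760.5 km
B→C: 919.3 km
C→D: 1139.4 km
D→E: 1049.3 km
The longest leg is C–D at 1139.4 km.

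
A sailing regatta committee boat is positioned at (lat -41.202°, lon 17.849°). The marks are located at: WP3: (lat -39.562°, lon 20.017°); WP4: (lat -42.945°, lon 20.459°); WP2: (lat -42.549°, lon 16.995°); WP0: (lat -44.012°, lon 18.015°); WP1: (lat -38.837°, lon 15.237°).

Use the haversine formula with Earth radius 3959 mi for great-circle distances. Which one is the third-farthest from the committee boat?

Distances from the committee boat ((lat -41.202°, lon 17.849°)):
WP1: 214.0 mi
WP0: 194.3 mi
WP4: 180.1 mi
WP3: 160.8 mi
WP2: 102.9 mi
The third-farthest is WP4 at 180.1 mi.

WP4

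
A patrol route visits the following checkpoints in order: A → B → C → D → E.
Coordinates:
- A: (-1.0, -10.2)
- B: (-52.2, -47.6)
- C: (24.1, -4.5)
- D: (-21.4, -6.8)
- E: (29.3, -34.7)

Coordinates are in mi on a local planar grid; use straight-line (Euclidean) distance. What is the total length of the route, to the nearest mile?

254 mi

Leg distances:
A→B: 63.4 mi  (cumulative 63.4 mi)
B→C: 87.6 mi  (cumulative 151.0 mi)
C→D: 45.6 mi  (cumulative 196.6 mi)
D→E: 57.9 mi  (cumulative 254.5 mi)
Total route length ≈ 254 mi.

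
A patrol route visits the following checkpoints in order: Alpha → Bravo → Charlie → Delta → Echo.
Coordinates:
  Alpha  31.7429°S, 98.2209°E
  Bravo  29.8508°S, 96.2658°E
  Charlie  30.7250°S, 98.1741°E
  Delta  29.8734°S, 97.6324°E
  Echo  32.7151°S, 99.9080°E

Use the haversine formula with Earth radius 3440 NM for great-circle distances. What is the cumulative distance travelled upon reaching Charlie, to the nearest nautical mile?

264 NM

Leg distances:
Alpha→Bravo: 151.9 NM  (cumulative 151.9 NM)
Bravo→Charlie: 112.0 NM  (cumulative 263.9 NM)
Cumulative distance at Charlie ≈ 264 NM.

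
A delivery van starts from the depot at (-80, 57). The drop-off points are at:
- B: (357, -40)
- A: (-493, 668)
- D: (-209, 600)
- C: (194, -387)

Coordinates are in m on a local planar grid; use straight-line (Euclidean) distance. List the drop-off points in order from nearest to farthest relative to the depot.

Computing each straight-line distance from (-80, 57):
B (357, -40): 447.6 m
C (194, -387): 521.7 m
D (-209, 600): 558.1 m
A (-493, 668): 737.5 m

B, C, D, A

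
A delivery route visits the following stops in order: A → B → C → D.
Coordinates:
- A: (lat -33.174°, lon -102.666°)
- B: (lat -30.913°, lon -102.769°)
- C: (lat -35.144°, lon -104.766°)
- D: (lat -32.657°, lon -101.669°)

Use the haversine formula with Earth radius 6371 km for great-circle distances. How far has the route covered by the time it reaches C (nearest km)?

758 km

Leg distances:
A→B: 251.6 km  (cumulative 251.6 km)
B→C: 505.9 km  (cumulative 757.5 km)
Cumulative distance at C ≈ 758 km.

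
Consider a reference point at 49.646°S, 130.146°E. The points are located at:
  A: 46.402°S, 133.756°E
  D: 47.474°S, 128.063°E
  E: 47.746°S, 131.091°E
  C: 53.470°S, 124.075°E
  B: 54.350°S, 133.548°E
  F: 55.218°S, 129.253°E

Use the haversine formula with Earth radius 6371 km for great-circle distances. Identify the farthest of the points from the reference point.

Distances from the reference point (49.646°S, 130.146°E):
F: 622.5 km
C: 597.1 km
B: 572.4 km
A: 449.5 km
D: 286.0 km
E: 222.4 km
The farthest is F at 622.5 km.

F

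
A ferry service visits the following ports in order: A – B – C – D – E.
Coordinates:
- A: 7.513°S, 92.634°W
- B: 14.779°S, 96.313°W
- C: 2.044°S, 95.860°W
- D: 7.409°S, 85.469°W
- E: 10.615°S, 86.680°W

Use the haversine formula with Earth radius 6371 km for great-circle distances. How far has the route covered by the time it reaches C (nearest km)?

Leg distances:
A→B: 902.0 km  (cumulative 902.0 km)
B→C: 1416.9 km  (cumulative 2319.0 km)
Cumulative distance at C ≈ 2319 km.

2319 km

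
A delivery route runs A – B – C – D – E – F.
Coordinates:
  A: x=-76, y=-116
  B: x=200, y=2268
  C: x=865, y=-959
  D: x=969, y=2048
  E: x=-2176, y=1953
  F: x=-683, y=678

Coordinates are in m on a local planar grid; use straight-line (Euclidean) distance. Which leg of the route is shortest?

Leg distances:
A→B: 2399.9 m
B→C: 3294.8 m
C→D: 3008.8 m
D→E: 3146.4 m
E→F: 1963.3 m
The shortest leg is E–F at 1963.3 m.

E–F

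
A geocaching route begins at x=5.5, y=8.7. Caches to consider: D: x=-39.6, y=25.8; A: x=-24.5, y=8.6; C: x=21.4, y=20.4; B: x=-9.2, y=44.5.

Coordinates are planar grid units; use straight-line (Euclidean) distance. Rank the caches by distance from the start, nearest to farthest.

Distance from the start at x=5.5, y=8.7 to each:
C x=21.4, y=20.4: 19.7
A x=-24.5, y=8.6: 30.0
B x=-9.2, y=44.5: 38.7
D x=-39.6, y=25.8: 48.2

C, A, B, D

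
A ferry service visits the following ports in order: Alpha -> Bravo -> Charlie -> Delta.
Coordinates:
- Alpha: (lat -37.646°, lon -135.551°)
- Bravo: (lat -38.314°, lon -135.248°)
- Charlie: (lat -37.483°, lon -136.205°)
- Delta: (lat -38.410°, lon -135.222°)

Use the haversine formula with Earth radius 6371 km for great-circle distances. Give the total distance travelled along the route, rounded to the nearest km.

Leg distances:
Alpha→Bravo: 78.9 km  (cumulative 78.9 km)
Bravo→Charlie: 124.9 km  (cumulative 203.7 km)
Charlie→Delta: 134.4 km  (cumulative 338.1 km)
Total route length ≈ 338 km.

338 km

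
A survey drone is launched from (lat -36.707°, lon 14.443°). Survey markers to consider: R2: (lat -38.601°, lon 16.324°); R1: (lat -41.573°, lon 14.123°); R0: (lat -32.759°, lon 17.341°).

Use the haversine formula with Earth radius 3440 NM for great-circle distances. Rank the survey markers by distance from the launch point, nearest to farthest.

R2, R0, R1

Distance from the launch point at (lat -36.707°, lon 14.443°) to each:
R2 (lat -38.601°, lon 16.324°): 144.6 NM
R0 (lat -32.759°, lon 17.341°): 276.8 NM
R1 (lat -41.573°, lon 14.123°): 292.5 NM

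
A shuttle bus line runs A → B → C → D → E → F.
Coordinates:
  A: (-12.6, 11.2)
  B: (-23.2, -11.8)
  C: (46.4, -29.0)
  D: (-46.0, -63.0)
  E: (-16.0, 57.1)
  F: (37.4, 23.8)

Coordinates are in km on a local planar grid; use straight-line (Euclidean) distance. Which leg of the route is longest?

D–E

Leg distances:
A→B: 25.3 km
B→C: 71.7 km
C→D: 98.5 km
D→E: 123.8 km
E→F: 62.9 km
The longest leg is D–E at 123.8 km.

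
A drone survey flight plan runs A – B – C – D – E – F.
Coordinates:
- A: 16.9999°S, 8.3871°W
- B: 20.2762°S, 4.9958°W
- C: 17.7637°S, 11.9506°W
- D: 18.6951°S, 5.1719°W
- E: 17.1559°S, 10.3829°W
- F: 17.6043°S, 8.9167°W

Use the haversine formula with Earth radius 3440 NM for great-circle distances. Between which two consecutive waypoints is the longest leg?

Leg distances:
A→B: 275.5 NM
B→C: 422.5 NM
C→D: 390.6 NM
D→E: 311.7 NM
E→F: 88.2 NM
The longest leg is B–C at 422.5 NM.

B–C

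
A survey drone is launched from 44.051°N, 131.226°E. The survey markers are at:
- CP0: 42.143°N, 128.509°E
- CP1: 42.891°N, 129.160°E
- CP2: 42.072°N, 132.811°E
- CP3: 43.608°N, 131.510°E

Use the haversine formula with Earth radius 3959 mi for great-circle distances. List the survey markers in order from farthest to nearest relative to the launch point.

Distances from the launch point:
CP0 42.143°N, 128.509°E: 190.2 mi
CP2 42.072°N, 132.811°E: 158.4 mi
CP1 42.891°N, 129.160°E: 131.0 mi
CP3 43.608°N, 131.510°E: 33.7 mi

CP0, CP2, CP1, CP3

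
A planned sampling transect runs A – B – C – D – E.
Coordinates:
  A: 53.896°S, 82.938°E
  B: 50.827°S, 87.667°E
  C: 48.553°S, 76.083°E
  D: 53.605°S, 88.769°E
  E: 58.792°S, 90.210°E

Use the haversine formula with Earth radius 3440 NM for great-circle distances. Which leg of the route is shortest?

Leg distances:
A→B: 252.9 NM
B→C: 469.6 NM
C→D: 565.3 NM
D→E: 315.1 NM
The shortest leg is A–B at 252.9 NM.

A–B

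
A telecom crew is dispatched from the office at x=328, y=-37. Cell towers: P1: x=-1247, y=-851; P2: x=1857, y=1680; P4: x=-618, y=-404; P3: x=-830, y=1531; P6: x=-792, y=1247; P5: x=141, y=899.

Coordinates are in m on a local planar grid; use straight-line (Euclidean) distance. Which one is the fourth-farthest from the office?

Distances from the office (x=328, y=-37):
P2: 2299.1 m
P3: 1949.3 m
P1: 1772.9 m
P6: 1703.8 m
P4: 1014.7 m
P5: 954.5 m
The fourth-farthest is P6 at 1703.8 m.

P6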